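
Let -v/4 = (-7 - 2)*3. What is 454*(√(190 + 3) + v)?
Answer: 49032 + 454*√193 ≈ 55339.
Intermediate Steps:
v = 108 (v = -4*(-7 - 2)*3 = -(-36)*3 = -4*(-27) = 108)
454*(√(190 + 3) + v) = 454*(√(190 + 3) + 108) = 454*(√193 + 108) = 454*(108 + √193) = 49032 + 454*√193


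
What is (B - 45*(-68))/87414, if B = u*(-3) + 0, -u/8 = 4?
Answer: 526/14569 ≈ 0.036104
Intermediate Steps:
u = -32 (u = -8*4 = -32)
B = 96 (B = -32*(-3) + 0 = 96 + 0 = 96)
(B - 45*(-68))/87414 = (96 - 45*(-68))/87414 = (96 + 3060)*(1/87414) = 3156*(1/87414) = 526/14569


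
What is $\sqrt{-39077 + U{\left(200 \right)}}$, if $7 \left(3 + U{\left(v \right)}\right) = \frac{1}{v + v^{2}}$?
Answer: $\frac{i \sqrt{30945873165186}}{28140} \approx 197.69 i$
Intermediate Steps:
$U{\left(v \right)} = -3 + \frac{1}{7 \left(v + v^{2}\right)}$
$\sqrt{-39077 + U{\left(200 \right)}} = \sqrt{-39077 + \frac{1 - 4200 - 21 \cdot 200^{2}}{7 \cdot 200 \left(1 + 200\right)}} = \sqrt{-39077 + \frac{1}{7} \cdot \frac{1}{200} \cdot \frac{1}{201} \left(1 - 4200 - 840000\right)} = \sqrt{-39077 + \frac{1}{7} \cdot \frac{1}{200} \cdot \frac{1}{201} \left(-844199\right)} = \sqrt{-39077 - \frac{844199}{281400}} = \sqrt{- \frac{10997111999}{281400}} = \frac{i \sqrt{30945873165186}}{28140}$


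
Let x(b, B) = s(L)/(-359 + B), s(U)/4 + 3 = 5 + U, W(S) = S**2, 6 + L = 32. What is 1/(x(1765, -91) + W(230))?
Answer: 225/11902444 ≈ 1.8904e-5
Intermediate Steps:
L = 26 (L = -6 + 32 = 26)
s(U) = 8 + 4*U (s(U) = -12 + 4*(5 + U) = -12 + (20 + 4*U) = 8 + 4*U)
x(b, B) = 112/(-359 + B) (x(b, B) = (8 + 4*26)/(-359 + B) = (8 + 104)/(-359 + B) = 112/(-359 + B))
1/(x(1765, -91) + W(230)) = 1/(112/(-359 - 91) + 230**2) = 1/(112/(-450) + 52900) = 1/(112*(-1/450) + 52900) = 1/(-56/225 + 52900) = 1/(11902444/225) = 225/11902444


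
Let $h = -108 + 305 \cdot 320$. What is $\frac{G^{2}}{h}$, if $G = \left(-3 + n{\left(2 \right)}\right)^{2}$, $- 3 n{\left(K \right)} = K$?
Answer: $\frac{14641}{7896852} \approx 0.001854$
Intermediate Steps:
$n{\left(K \right)} = - \frac{K}{3}$
$G = \frac{121}{9}$ ($G = \left(-3 - \frac{2}{3}\right)^{2} = \left(- \frac{11}{3}\right)^{2} = \frac{121}{9} \approx 13.444$)
$h = 97492$ ($h = -108 + 97600 = 97492$)
$\frac{G^{2}}{h} = \frac{\left(\frac{121}{9}\right)^{2}}{97492} = \frac{14641}{81} \cdot \frac{1}{97492} = \frac{14641}{7896852}$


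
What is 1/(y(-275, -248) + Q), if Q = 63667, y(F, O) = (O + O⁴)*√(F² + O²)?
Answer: -63667/1962197412273482822192407 + 3782741768*√137129/1962197412273482822192407 ≈ 7.1389e-13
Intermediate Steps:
y(F, O) = √(F² + O²)*(O + O⁴)
1/(y(-275, -248) + Q) = 1/(-248*√((-275)² + (-248)²)*(1 + (-248)³) + 63667) = 1/(-248*√(75625 + 61504)*(1 - 15252992) + 63667) = 1/(-248*√137129*(-15252991) + 63667) = 1/(3782741768*√137129 + 63667) = 1/(63667 + 3782741768*√137129)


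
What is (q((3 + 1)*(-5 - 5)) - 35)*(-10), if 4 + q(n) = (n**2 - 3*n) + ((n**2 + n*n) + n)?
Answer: -48410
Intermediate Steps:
q(n) = -4 - 2*n + 3*n**2 (q(n) = -4 + ((n**2 - 3*n) + ((n**2 + n*n) + n)) = -4 + ((n**2 - 3*n) + ((n**2 + n**2) + n)) = -4 + ((n**2 - 3*n) + (2*n**2 + n)) = -4 + ((n**2 - 3*n) + (n + 2*n**2)) = -4 + (-2*n + 3*n**2) = -4 - 2*n + 3*n**2)
(q((3 + 1)*(-5 - 5)) - 35)*(-10) = ((-4 - 2*(3 + 1)*(-5 - 5) + 3*((3 + 1)*(-5 - 5))**2) - 35)*(-10) = ((-4 - 8*(-10) + 3*(4*(-10))**2) - 35)*(-10) = ((-4 - 2*(-40) + 3*(-40)**2) - 35)*(-10) = ((-4 + 80 + 3*1600) - 35)*(-10) = ((-4 + 80 + 4800) - 35)*(-10) = (4876 - 35)*(-10) = 4841*(-10) = -48410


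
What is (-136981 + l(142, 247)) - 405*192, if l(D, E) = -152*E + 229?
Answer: -252056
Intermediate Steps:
l(D, E) = 229 - 152*E
(-136981 + l(142, 247)) - 405*192 = (-136981 + (229 - 152*247)) - 405*192 = (-136981 + (229 - 37544)) - 77760 = (-136981 - 37315) - 77760 = -174296 - 77760 = -252056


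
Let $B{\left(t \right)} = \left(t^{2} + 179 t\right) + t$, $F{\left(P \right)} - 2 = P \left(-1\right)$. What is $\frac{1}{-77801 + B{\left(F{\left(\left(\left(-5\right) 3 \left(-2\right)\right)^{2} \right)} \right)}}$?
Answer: $\frac{1}{566963} \approx 1.7638 \cdot 10^{-6}$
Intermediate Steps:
$F{\left(P \right)} = 2 - P$ ($F{\left(P \right)} = 2 + P \left(-1\right) = 2 - P$)
$B{\left(t \right)} = t^{2} + 180 t$
$\frac{1}{-77801 + B{\left(F{\left(\left(\left(-5\right) 3 \left(-2\right)\right)^{2} \right)} \right)}} = \frac{1}{-77801 + \left(2 - \left(\left(-5\right) 3 \left(-2\right)\right)^{2}\right) \left(180 + \left(2 - \left(\left(-5\right) 3 \left(-2\right)\right)^{2}\right)\right)} = \frac{1}{-77801 + \left(2 - \left(\left(-15\right) \left(-2\right)\right)^{2}\right) \left(180 + \left(2 - \left(\left(-15\right) \left(-2\right)\right)^{2}\right)\right)} = \frac{1}{-77801 + \left(2 - 30^{2}\right) \left(180 + \left(2 - 30^{2}\right)\right)} = \frac{1}{-77801 + \left(2 - 900\right) \left(180 + \left(2 - 900\right)\right)} = \frac{1}{-77801 - 898 \left(180 - 898\right)} = \frac{1}{-77801 - -644764} = \frac{1}{-77801 + 644764} = \frac{1}{566963}$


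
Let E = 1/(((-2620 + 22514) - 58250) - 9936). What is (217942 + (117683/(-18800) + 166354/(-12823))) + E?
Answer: 634257040905867743/2910467085200 ≈ 2.1792e+5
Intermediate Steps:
E = -1/48292 (E = 1/((19894 - 58250) - 9936) = 1/(-38356 - 9936) = 1/(-48292) = -1/48292 ≈ -2.0707e-5)
(217942 + (117683/(-18800) + 166354/(-12823))) + E = (217942 + (117683/(-18800) + 166354/(-12823))) - 1/48292 = (217942 + (117683*(-1/18800) + 166354*(-1/12823))) - 1/48292 = (217942 + (-117683/18800 - 166354/12823)) - 1/48292 = (217942 - 4636504309/241072400) - 1/48292 = 52535164496491/241072400 - 1/48292 = 634257040905867743/2910467085200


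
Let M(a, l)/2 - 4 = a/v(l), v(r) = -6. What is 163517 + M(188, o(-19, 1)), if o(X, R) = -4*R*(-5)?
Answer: 490387/3 ≈ 1.6346e+5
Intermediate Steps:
o(X, R) = 20*R
M(a, l) = 8 - a/3 (M(a, l) = 8 + 2*(a/(-6)) = 8 + 2*(a*(-⅙)) = 8 + 2*(-a/6) = 8 - a/3)
163517 + M(188, o(-19, 1)) = 163517 + (8 - ⅓*188) = 163517 + (8 - 188/3) = 163517 - 164/3 = 490387/3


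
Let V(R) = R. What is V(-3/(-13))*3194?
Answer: 9582/13 ≈ 737.08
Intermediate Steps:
V(-3/(-13))*3194 = -3/(-13)*3194 = -3*(-1/13)*3194 = (3/13)*3194 = 9582/13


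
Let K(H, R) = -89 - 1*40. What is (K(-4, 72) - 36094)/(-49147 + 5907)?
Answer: 36223/43240 ≈ 0.83772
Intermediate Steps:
K(H, R) = -129 (K(H, R) = -89 - 40 = -129)
(K(-4, 72) - 36094)/(-49147 + 5907) = (-129 - 36094)/(-49147 + 5907) = -36223/(-43240) = -36223*(-1/43240) = 36223/43240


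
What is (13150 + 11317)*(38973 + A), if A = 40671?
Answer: 1948649748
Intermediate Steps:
(13150 + 11317)*(38973 + A) = (13150 + 11317)*(38973 + 40671) = 24467*79644 = 1948649748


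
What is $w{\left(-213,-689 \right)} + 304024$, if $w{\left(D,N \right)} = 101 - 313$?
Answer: $303812$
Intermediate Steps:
$w{\left(D,N \right)} = -212$
$w{\left(-213,-689 \right)} + 304024 = -212 + 304024 = 303812$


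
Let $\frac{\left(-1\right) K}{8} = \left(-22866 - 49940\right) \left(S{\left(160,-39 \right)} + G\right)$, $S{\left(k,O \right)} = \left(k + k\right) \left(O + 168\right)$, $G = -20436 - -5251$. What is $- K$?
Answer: $-15198980560$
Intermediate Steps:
$G = -15185$ ($G = -20436 + 5251 = -15185$)
$S{\left(k,O \right)} = 2 k \left(168 + O\right)$
$K = 15198980560$ ($K = - 8 \left(-22866 - 49940\right) \left(2 \cdot 160 \left(168 - 39\right) - 15185\right) = - 8 \left(- 72806 \left(2 \cdot 160 \cdot 129 - 15185\right)\right) = - 8 \left(- 72806 \left(41280 - 15185\right)\right) = - 8 \left(\left(-72806\right) 26095\right) = \left(-8\right) \left(-1899872570\right) = 15198980560$)
$- K = \left(-1\right) 15198980560 = -15198980560$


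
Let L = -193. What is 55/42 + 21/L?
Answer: 9733/8106 ≈ 1.2007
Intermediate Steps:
55/42 + 21/L = 55/42 + 21/(-193) = 55*(1/42) + 21*(-1/193) = 55/42 - 21/193 = 9733/8106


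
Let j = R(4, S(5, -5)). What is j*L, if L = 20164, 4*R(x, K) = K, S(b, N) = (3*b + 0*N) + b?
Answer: 100820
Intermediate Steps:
S(b, N) = 4*b (S(b, N) = (3*b + 0) + b = 3*b + b = 4*b)
R(x, K) = K/4
j = 5 (j = (4*5)/4 = (¼)*20 = 5)
j*L = 5*20164 = 100820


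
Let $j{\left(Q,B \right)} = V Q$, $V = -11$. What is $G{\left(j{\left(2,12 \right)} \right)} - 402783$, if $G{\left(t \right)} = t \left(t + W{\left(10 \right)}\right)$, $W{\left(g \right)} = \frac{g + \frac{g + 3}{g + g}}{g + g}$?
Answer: $- \frac{80462143}{200} \approx -4.0231 \cdot 10^{5}$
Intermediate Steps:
$j{\left(Q,B \right)} = - 11 Q$
$W{\left(g \right)} = \frac{g + \frac{3 + g}{2 g}}{2 g}$
$G{\left(t \right)} = t \left(\frac{213}{400} + t\right)$ ($G{\left(t \right)} = t \left(t + \frac{3 + 10 + 2 \cdot 10^{2}}{4 \cdot 100}\right) = t \left(t + \frac{1}{4} \cdot \frac{1}{100} \left(3 + 10 + 2 \cdot 100\right)\right) = t \left(t + \frac{1}{4} \cdot \frac{1}{100} \left(3 + 10 + 200\right)\right) = t \left(t + \frac{1}{4} \cdot \frac{1}{100} \cdot 213\right) = t \left(t + \frac{213}{400}\right) = t \left(\frac{213}{400} + t\right)$)
$G{\left(j{\left(2,12 \right)} \right)} - 402783 = \frac{\left(-11\right) 2 \left(213 + 400 \left(\left(-11\right) 2\right)\right)}{400} - 402783 = \frac{1}{400} \left(-22\right) \left(213 + 400 \left(-22\right)\right) - 402783 = \frac{1}{400} \left(-22\right) \left(213 - 8800\right) - 402783 = \frac{1}{400} \left(-22\right) \left(-8587\right) - 402783 = \frac{94457}{200} - 402783 = - \frac{80462143}{200}$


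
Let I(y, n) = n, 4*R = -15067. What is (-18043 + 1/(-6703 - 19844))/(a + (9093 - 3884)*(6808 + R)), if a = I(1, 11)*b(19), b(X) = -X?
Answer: -1915950088/1682194431003 ≈ -0.0011390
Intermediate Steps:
R = -15067/4 (R = (¼)*(-15067) = -15067/4 ≈ -3766.8)
a = -209 (a = 11*(-1*19) = 11*(-19) = -209)
(-18043 + 1/(-6703 - 19844))/(a + (9093 - 3884)*(6808 + R)) = (-18043 + 1/(-6703 - 19844))/(-209 + (9093 - 3884)*(6808 - 15067/4)) = (-18043 + 1/(-26547))/(-209 + 5209*(12165/4)) = (-18043 - 1/26547)/(-209 + 63367485/4) = -478987522/(26547*63366649/4) = -478987522/26547*4/63366649 = -1915950088/1682194431003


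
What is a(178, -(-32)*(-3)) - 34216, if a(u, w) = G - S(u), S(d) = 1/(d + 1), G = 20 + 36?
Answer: -6114641/179 ≈ -34160.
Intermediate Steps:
G = 56
S(d) = 1/(1 + d)
a(u, w) = 56 - 1/(1 + u)
a(178, -(-32)*(-3)) - 34216 = (55 + 56*178)/(1 + 178) - 34216 = (55 + 9968)/179 - 34216 = (1/179)*10023 - 34216 = 10023/179 - 34216 = -6114641/179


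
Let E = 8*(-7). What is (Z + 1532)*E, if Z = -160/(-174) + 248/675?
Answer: -1680789152/19575 ≈ -85864.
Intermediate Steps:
E = -56
Z = 25192/19575 (Z = -160*(-1/174) + 248*(1/675) = 80/87 + 248/675 = 25192/19575 ≈ 1.2869)
(Z + 1532)*E = (25192/19575 + 1532)*(-56) = (30014092/19575)*(-56) = -1680789152/19575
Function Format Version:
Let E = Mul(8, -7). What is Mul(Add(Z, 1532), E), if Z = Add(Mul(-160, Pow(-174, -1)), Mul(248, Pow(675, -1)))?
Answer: Rational(-1680789152, 19575) ≈ -85864.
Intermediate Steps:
E = -56
Z = Rational(25192, 19575) (Z = Add(Mul(-160, Rational(-1, 174)), Mul(248, Rational(1, 675))) = Add(Rational(80, 87), Rational(248, 675)) = Rational(25192, 19575) ≈ 1.2869)
Mul(Add(Z, 1532), E) = Mul(Add(Rational(25192, 19575), 1532), -56) = Mul(Rational(30014092, 19575), -56) = Rational(-1680789152, 19575)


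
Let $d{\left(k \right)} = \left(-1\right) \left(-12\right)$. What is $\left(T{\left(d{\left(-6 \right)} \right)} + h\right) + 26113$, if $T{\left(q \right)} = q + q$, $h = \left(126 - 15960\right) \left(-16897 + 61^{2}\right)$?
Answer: $208654921$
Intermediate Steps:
$d{\left(k \right)} = 12$
$h = 208628784$ ($h = - 15834 \left(-16897 + 3721\right) = \left(-15834\right) \left(-13176\right) = 208628784$)
$T{\left(q \right)} = 2 q$
$\left(T{\left(d{\left(-6 \right)} \right)} + h\right) + 26113 = \left(2 \cdot 12 + 208628784\right) + 26113 = \left(24 + 208628784\right) + 26113 = 208628808 + 26113 = 208654921$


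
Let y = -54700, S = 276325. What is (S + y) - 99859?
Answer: 121766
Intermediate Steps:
(S + y) - 99859 = (276325 - 54700) - 99859 = 221625 - 99859 = 121766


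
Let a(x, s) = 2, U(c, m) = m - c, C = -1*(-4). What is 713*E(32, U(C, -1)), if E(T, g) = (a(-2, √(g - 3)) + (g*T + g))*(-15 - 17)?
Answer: 3719008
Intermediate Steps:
C = 4
E(T, g) = -64 - 32*g - 32*T*g (E(T, g) = (2 + (g*T + g))*(-15 - 17) = (2 + (T*g + g))*(-32) = (2 + (g + T*g))*(-32) = (2 + g + T*g)*(-32) = -64 - 32*g - 32*T*g)
713*E(32, U(C, -1)) = 713*(-64 - 32*(-1 - 1*4) - 32*32*(-1 - 1*4)) = 713*(-64 - 32*(-1 - 4) - 32*32*(-1 - 4)) = 713*(-64 - 32*(-5) - 32*32*(-5)) = 713*(-64 + 160 + 5120) = 713*5216 = 3719008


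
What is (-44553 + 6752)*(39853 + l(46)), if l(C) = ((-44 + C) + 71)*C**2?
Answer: -7345528121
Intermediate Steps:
l(C) = C**2*(27 + C) (l(C) = (27 + C)*C**2 = C**2*(27 + C))
(-44553 + 6752)*(39853 + l(46)) = (-44553 + 6752)*(39853 + 46**2*(27 + 46)) = -37801*(39853 + 2116*73) = -37801*(39853 + 154468) = -37801*194321 = -7345528121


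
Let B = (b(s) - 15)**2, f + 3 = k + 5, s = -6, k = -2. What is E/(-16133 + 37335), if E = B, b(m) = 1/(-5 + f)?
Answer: 2888/265025 ≈ 0.010897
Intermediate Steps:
f = 0 (f = -3 + (-2 + 5) = -3 + 3 = 0)
b(m) = -1/5 (b(m) = 1/(-5 + 0) = 1/(-5) = -1/5)
B = 5776/25 (B = (-1/5 - 15)**2 = (-76/5)**2 = 5776/25 ≈ 231.04)
E = 5776/25 ≈ 231.04
E/(-16133 + 37335) = 5776/(25*(-16133 + 37335)) = (5776/25)/21202 = (5776/25)*(1/21202) = 2888/265025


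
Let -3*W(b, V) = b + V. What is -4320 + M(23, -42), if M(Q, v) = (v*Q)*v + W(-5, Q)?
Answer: 36246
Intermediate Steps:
W(b, V) = -V/3 - b/3 (W(b, V) = -(b + V)/3 = -(V + b)/3 = -V/3 - b/3)
M(Q, v) = 5/3 - Q/3 + Q*v² (M(Q, v) = (v*Q)*v + (-Q/3 - ⅓*(-5)) = (Q*v)*v + (-Q/3 + 5/3) = Q*v² + (5/3 - Q/3) = 5/3 - Q/3 + Q*v²)
-4320 + M(23, -42) = -4320 + (5/3 - ⅓*23 + 23*(-42)²) = -4320 + (5/3 - 23/3 + 23*1764) = -4320 + (5/3 - 23/3 + 40572) = -4320 + 40566 = 36246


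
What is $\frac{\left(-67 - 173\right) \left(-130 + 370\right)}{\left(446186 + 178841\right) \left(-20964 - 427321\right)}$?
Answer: $\frac{11520}{56038045739} \approx 2.0557 \cdot 10^{-7}$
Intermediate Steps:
$\frac{\left(-67 - 173\right) \left(-130 + 370\right)}{\left(446186 + 178841\right) \left(-20964 - 427321\right)} = \frac{\left(-240\right) 240}{625027 \left(-448285\right)} = - \frac{57600}{-280190228695} = \left(-57600\right) \left(- \frac{1}{280190228695}\right) = \frac{11520}{56038045739}$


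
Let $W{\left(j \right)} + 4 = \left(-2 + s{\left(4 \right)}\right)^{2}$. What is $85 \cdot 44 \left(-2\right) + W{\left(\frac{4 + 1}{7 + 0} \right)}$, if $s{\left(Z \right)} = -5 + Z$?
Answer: $-7475$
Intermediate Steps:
$W{\left(j \right)} = 5$ ($W{\left(j \right)} = -4 + \left(-2 + \left(-5 + 4\right)\right)^{2} = -4 + \left(-2 - 1\right)^{2} = -4 + \left(-3\right)^{2} = -4 + 9 = 5$)
$85 \cdot 44 \left(-2\right) + W{\left(\frac{4 + 1}{7 + 0} \right)} = 85 \cdot 44 \left(-2\right) + 5 = 85 \left(-88\right) + 5 = -7480 + 5 = -7475$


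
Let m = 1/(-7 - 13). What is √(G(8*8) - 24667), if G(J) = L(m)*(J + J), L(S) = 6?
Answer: I*√23899 ≈ 154.59*I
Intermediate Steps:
m = -1/20 (m = 1/(-20) = -1/20 ≈ -0.050000)
G(J) = 12*J (G(J) = 6*(J + J) = 6*(2*J) = 12*J)
√(G(8*8) - 24667) = √(12*(8*8) - 24667) = √(12*64 - 24667) = √(768 - 24667) = √(-23899) = I*√23899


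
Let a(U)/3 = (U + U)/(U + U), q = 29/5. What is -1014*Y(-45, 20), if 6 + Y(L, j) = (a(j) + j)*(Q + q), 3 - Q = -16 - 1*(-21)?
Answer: -412698/5 ≈ -82540.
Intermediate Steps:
q = 29/5 (q = 29*(⅕) = 29/5 ≈ 5.8000)
Q = -2 (Q = 3 - (-16 - 1*(-21)) = 3 - (-16 + 21) = 3 - 1*5 = 3 - 5 = -2)
a(U) = 3 (a(U) = 3*((U + U)/(U + U)) = 3*((2*U)/((2*U))) = 3*((2*U)*(1/(2*U))) = 3*1 = 3)
Y(L, j) = 27/5 + 19*j/5 (Y(L, j) = -6 + (3 + j)*(-2 + 29/5) = -6 + (3 + j)*(19/5) = -6 + (57/5 + 19*j/5) = 27/5 + 19*j/5)
-1014*Y(-45, 20) = -1014*(27/5 + (19/5)*20) = -1014*(27/5 + 76) = -1014*407/5 = -412698/5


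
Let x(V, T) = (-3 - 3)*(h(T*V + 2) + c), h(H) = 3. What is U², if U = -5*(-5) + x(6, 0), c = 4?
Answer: 289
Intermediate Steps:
x(V, T) = -42 (x(V, T) = (-3 - 3)*(3 + 4) = -6*7 = -42)
U = -17 (U = -5*(-5) - 42 = 25 - 42 = -17)
U² = (-17)² = 289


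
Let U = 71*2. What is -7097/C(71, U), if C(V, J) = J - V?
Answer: -7097/71 ≈ -99.958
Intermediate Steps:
U = 142
-7097/C(71, U) = -7097/(142 - 1*71) = -7097/(142 - 71) = -7097/71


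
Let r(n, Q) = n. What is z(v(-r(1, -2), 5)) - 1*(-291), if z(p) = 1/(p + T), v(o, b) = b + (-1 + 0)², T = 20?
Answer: 7567/26 ≈ 291.04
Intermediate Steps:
v(o, b) = 1 + b (v(o, b) = b + (-1)² = b + 1 = 1 + b)
z(p) = 1/(20 + p) (z(p) = 1/(p + 20) = 1/(20 + p))
z(v(-r(1, -2), 5)) - 1*(-291) = 1/(20 + (1 + 5)) - 1*(-291) = 1/(20 + 6) + 291 = 1/26 + 291 = 7567/26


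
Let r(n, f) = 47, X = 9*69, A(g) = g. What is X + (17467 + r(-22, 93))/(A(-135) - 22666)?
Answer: 14141907/22801 ≈ 620.23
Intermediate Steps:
X = 621
X + (17467 + r(-22, 93))/(A(-135) - 22666) = 621 + (17467 + 47)/(-135 - 22666) = 621 + 17514/(-22801) = 621 + 17514*(-1/22801) = 621 - 17514/22801 = 14141907/22801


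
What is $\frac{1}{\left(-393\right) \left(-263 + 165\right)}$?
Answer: $\frac{1}{38514} \approx 2.5965 \cdot 10^{-5}$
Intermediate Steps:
$\frac{1}{\left(-393\right) \left(-263 + 165\right)} = \frac{1}{\left(-393\right) \left(-98\right)} = \frac{1}{38514}$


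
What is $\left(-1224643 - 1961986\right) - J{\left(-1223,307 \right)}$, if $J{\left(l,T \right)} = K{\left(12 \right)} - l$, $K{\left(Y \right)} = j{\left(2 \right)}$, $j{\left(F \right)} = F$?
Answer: $-3187854$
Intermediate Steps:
$K{\left(Y \right)} = 2$
$J{\left(l,T \right)} = 2 - l$
$\left(-1224643 - 1961986\right) - J{\left(-1223,307 \right)} = \left(-1224643 - 1961986\right) - \left(2 - -1223\right) = -3186629 - \left(2 + 1223\right) = -3186629 - 1225 = -3187854$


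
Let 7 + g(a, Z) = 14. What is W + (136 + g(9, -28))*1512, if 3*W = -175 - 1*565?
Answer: 647908/3 ≈ 2.1597e+5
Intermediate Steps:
W = -740/3 (W = (-175 - 1*565)/3 = (-175 - 565)/3 = (⅓)*(-740) = -740/3 ≈ -246.67)
g(a, Z) = 7 (g(a, Z) = -7 + 14 = 7)
W + (136 + g(9, -28))*1512 = -740/3 + (136 + 7)*1512 = -740/3 + 143*1512 = -740/3 + 216216 = 647908/3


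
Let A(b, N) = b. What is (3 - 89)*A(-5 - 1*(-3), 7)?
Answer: 172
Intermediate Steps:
(3 - 89)*A(-5 - 1*(-3), 7) = (3 - 89)*(-5 - 1*(-3)) = -86*(-5 + 3) = -86*(-2) = 172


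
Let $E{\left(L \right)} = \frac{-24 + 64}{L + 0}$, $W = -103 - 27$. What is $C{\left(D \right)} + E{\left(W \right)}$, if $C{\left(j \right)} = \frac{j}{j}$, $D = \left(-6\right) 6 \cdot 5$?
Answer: $\frac{9}{13} \approx 0.69231$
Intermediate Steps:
$W = -130$
$E{\left(L \right)} = \frac{40}{L}$
$D = -180$ ($D = \left(-36\right) 5 = -180$)
$C{\left(j \right)} = 1$
$C{\left(D \right)} + E{\left(W \right)} = 1 + \frac{40}{-130} = 1 + 40 \left(- \frac{1}{130}\right) = 1 - \frac{4}{13} = \frac{9}{13}$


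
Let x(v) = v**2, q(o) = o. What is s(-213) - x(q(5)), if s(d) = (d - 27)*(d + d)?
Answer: 102215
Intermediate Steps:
s(d) = 2*d*(-27 + d) (s(d) = (-27 + d)*(2*d) = 2*d*(-27 + d))
s(-213) - x(q(5)) = 2*(-213)*(-27 - 213) - 1*5**2 = 2*(-213)*(-240) - 1*25 = 102240 - 25 = 102215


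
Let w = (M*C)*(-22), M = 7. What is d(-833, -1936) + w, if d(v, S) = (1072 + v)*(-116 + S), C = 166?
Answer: -515992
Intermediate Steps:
d(v, S) = (-116 + S)*(1072 + v)
w = -25564 (w = (7*166)*(-22) = 1162*(-22) = -25564)
d(-833, -1936) + w = (-124352 - 116*(-833) + 1072*(-1936) - 1936*(-833)) - 25564 = (-124352 + 96628 - 2075392 + 1612688) - 25564 = -490428 - 25564 = -515992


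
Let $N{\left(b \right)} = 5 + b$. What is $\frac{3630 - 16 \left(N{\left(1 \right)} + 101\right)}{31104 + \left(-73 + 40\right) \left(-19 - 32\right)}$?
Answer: $\frac{1918}{32787} \approx 0.058499$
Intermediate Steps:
$\frac{3630 - 16 \left(N{\left(1 \right)} + 101\right)}{31104 + \left(-73 + 40\right) \left(-19 - 32\right)} = \frac{3630 - 16 \left(\left(5 + 1\right) + 101\right)}{31104 + \left(-73 + 40\right) \left(-19 - 32\right)} = \frac{3630 - 16 \left(6 + 101\right)}{31104 - -1683} = \frac{3630 - 1712}{31104 + 1683} = \frac{3630 - 1712}{32787} = 1918 \cdot \frac{1}{32787} = \frac{1918}{32787}$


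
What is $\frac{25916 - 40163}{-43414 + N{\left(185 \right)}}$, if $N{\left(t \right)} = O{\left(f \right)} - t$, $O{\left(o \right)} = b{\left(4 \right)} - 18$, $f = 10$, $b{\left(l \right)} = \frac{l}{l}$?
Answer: $\frac{14247}{43616} \approx 0.32665$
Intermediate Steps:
$b{\left(l \right)} = 1$
$O{\left(o \right)} = -17$ ($O{\left(o \right)} = 1 - 18 = -17$)
$N{\left(t \right)} = -17 - t$
$\frac{25916 - 40163}{-43414 + N{\left(185 \right)}} = \frac{25916 - 40163}{-43414 - 202} = - \frac{14247}{-43414 - 202} = - \frac{14247}{-43616} = \left(-14247\right) \left(- \frac{1}{43616}\right) = \frac{14247}{43616}$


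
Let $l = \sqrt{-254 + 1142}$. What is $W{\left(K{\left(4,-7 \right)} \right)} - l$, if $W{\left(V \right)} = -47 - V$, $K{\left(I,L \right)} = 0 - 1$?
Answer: $-46 - 2 \sqrt{222} \approx -75.799$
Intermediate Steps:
$K{\left(I,L \right)} = -1$ ($K{\left(I,L \right)} = 0 - 1 = -1$)
$l = 2 \sqrt{222}$ ($l = \sqrt{888} = 2 \sqrt{222} \approx 29.799$)
$W{\left(K{\left(4,-7 \right)} \right)} - l = \left(-47 - -1\right) - 2 \sqrt{222} = \left(-47 + 1\right) - 2 \sqrt{222} = -46 - 2 \sqrt{222}$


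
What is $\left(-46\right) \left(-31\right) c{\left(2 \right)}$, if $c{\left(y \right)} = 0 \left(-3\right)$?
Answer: $0$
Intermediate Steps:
$c{\left(y \right)} = 0$
$\left(-46\right) \left(-31\right) c{\left(2 \right)} = \left(-46\right) \left(-31\right) 0 = 1426 \cdot 0 = 0$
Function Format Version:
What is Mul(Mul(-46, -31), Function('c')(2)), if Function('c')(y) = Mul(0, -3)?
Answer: 0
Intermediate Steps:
Function('c')(y) = 0
Mul(Mul(-46, -31), Function('c')(2)) = Mul(Mul(-46, -31), 0) = Mul(1426, 0) = 0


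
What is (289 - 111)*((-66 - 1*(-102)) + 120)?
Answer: 27768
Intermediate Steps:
(289 - 111)*((-66 - 1*(-102)) + 120) = 178*((-66 + 102) + 120) = 178*(36 + 120) = 178*156 = 27768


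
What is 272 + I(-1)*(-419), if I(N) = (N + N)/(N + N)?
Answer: -147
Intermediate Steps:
I(N) = 1 (I(N) = (2*N)/((2*N)) = (2*N)*(1/(2*N)) = 1)
272 + I(-1)*(-419) = 272 + 1*(-419) = 272 - 419 = -147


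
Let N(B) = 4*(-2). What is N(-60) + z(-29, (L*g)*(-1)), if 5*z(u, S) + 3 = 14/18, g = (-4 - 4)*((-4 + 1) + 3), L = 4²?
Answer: -76/9 ≈ -8.4444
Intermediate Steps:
L = 16
g = 0 (g = -8*(-3 + 3) = -8*0 = 0)
N(B) = -8
z(u, S) = -4/9 (z(u, S) = -⅗ + (14/18)/5 = -⅗ + (14*(1/18))/5 = -⅗ + (⅕)*(7/9) = -⅗ + 7/45 = -4/9)
N(-60) + z(-29, (L*g)*(-1)) = -8 - 4/9 = -76/9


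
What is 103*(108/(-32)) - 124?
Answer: -3773/8 ≈ -471.63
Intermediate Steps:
103*(108/(-32)) - 124 = 103*(108*(-1/32)) - 124 = 103*(-27/8) - 124 = -2781/8 - 124 = -3773/8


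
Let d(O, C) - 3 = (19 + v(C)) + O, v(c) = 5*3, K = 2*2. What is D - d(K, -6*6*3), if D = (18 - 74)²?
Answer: 3095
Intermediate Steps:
K = 4
v(c) = 15
d(O, C) = 37 + O (d(O, C) = 3 + ((19 + 15) + O) = 3 + (34 + O) = 37 + O)
D = 3136 (D = (-56)² = 3136)
D - d(K, -6*6*3) = 3136 - (37 + 4) = 3136 - 1*41 = 3136 - 41 = 3095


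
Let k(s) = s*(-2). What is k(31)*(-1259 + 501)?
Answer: 46996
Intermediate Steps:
k(s) = -2*s
k(31)*(-1259 + 501) = (-2*31)*(-1259 + 501) = -62*(-758) = 46996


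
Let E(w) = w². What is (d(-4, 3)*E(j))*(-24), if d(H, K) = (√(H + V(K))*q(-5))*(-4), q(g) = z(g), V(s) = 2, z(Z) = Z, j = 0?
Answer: 0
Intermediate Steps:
q(g) = g
d(H, K) = 20*√(2 + H) (d(H, K) = (√(H + 2)*(-5))*(-4) = (√(2 + H)*(-5))*(-4) = -5*√(2 + H)*(-4) = 20*√(2 + H))
(d(-4, 3)*E(j))*(-24) = ((20*√(2 - 4))*0²)*(-24) = ((20*√(-2))*0)*(-24) = ((20*(I*√2))*0)*(-24) = ((20*I*√2)*0)*(-24) = 0*(-24) = 0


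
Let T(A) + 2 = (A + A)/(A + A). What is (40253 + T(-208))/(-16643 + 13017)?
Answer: -20126/1813 ≈ -11.101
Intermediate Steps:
T(A) = -1 (T(A) = -2 + (A + A)/(A + A) = -2 + (2*A)/((2*A)) = -2 + (2*A)*(1/(2*A)) = -2 + 1 = -1)
(40253 + T(-208))/(-16643 + 13017) = (40253 - 1)/(-16643 + 13017) = 40252/(-3626) = 40252*(-1/3626) = -20126/1813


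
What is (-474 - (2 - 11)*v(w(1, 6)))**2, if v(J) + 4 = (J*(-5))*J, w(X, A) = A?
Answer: 4536900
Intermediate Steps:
v(J) = -4 - 5*J**2 (v(J) = -4 + (J*(-5))*J = -4 + (-5*J)*J = -4 - 5*J**2)
(-474 - (2 - 11)*v(w(1, 6)))**2 = (-474 - (2 - 11)*(-4 - 5*6**2))**2 = (-474 - (-9)*(-4 - 5*36))**2 = (-474 - (-9)*(-4 - 180))**2 = (-474 - (-9)*(-184))**2 = (-474 - 1*1656)**2 = (-474 - 1656)**2 = (-2130)**2 = 4536900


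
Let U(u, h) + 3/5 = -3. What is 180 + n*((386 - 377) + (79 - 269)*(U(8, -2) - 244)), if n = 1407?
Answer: 66203751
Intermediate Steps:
U(u, h) = -18/5 (U(u, h) = -⅗ - 3 = -18/5)
180 + n*((386 - 377) + (79 - 269)*(U(8, -2) - 244)) = 180 + 1407*((386 - 377) + (79 - 269)*(-18/5 - 244)) = 180 + 1407*(9 - 190*(-1238/5)) = 180 + 1407*(9 + 47044) = 180 + 1407*47053 = 180 + 66203571 = 66203751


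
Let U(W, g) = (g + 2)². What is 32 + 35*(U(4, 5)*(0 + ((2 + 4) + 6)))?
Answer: 20612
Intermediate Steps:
U(W, g) = (2 + g)²
32 + 35*(U(4, 5)*(0 + ((2 + 4) + 6))) = 32 + 35*((2 + 5)²*(0 + ((2 + 4) + 6))) = 32 + 35*(7²*(0 + (6 + 6))) = 32 + 35*(49*(0 + 12)) = 32 + 35*(49*12) = 32 + 35*588 = 32 + 20580 = 20612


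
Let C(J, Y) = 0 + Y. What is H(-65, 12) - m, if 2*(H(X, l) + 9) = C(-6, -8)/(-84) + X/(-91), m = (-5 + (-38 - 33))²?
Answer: -242953/42 ≈ -5784.6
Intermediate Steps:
C(J, Y) = Y
m = 5776 (m = (-5 - 71)² = (-76)² = 5776)
H(X, l) = -188/21 - X/182 (H(X, l) = -9 + (-8/(-84) + X/(-91))/2 = -9 + (-8*(-1/84) + X*(-1/91))/2 = -9 + (2/21 - X/91)/2 = -9 + (1/21 - X/182) = -188/21 - X/182)
H(-65, 12) - m = (-188/21 - 1/182*(-65)) - 1*5776 = (-188/21 + 5/14) - 5776 = -361/42 - 5776 = -242953/42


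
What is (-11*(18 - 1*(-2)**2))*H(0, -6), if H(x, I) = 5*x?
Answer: 0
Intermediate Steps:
(-11*(18 - 1*(-2)**2))*H(0, -6) = (-11*(18 - 1*(-2)**2))*(5*0) = -11*(18 - 1*4)*0 = -11*(18 - 4)*0 = -11*14*0 = -154*0 = 0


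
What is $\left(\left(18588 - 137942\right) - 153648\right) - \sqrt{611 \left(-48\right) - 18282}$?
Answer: $-273002 - 69 i \sqrt{10} \approx -2.73 \cdot 10^{5} - 218.2 i$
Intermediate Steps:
$\left(\left(18588 - 137942\right) - 153648\right) - \sqrt{611 \left(-48\right) - 18282} = \left(-119354 - 153648\right) - \sqrt{-29328 - 18282} = -273002 - \sqrt{-47610} = -273002 - 69 i \sqrt{10}$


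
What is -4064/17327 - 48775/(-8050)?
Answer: 32496369/5579294 ≈ 5.8245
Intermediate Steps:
-4064/17327 - 48775/(-8050) = -4064*1/17327 - 48775*(-1/8050) = -4064/17327 + 1951/322 = 32496369/5579294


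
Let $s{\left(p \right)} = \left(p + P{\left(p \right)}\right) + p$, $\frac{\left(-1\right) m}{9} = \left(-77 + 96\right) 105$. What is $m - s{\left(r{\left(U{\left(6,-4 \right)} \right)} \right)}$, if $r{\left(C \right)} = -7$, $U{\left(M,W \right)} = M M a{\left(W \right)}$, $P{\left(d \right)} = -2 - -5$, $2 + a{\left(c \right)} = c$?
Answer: $-17944$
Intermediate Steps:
$m = -17955$ ($m = - 9 \left(-77 + 96\right) 105 = - 9 \cdot 19 \cdot 105 = \left(-9\right) 1995 = -17955$)
$a{\left(c \right)} = -2 + c$
$P{\left(d \right)} = 3$ ($P{\left(d \right)} = -2 + 5 = 3$)
$U{\left(M,W \right)} = M^{2} \left(-2 + W\right)$ ($U{\left(M,W \right)} = M M \left(-2 + W\right) = M^{2} \left(-2 + W\right)$)
$s{\left(p \right)} = 3 + 2 p$ ($s{\left(p \right)} = \left(p + 3\right) + p = \left(3 + p\right) + p = 3 + 2 p$)
$m - s{\left(r{\left(U{\left(6,-4 \right)} \right)} \right)} = -17955 - \left(3 + 2 \left(-7\right)\right) = -17955 - \left(3 - 14\right) = -17955 - -11 = -17955 + 11 = -17944$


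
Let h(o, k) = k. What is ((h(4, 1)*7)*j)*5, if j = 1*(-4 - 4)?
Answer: -280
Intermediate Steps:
j = -8 (j = 1*(-8) = -8)
((h(4, 1)*7)*j)*5 = ((1*7)*(-8))*5 = (7*(-8))*5 = -56*5 = -280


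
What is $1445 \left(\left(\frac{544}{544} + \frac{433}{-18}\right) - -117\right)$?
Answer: $\frac{2443495}{18} \approx 1.3575 \cdot 10^{5}$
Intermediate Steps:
$1445 \left(\left(\frac{544}{544} + \frac{433}{-18}\right) - -117\right) = 1445 \left(\left(544 \cdot \frac{1}{544} + 433 \left(- \frac{1}{18}\right)\right) + \left(490 - 373\right)\right) = 1445 \left(\left(1 - \frac{433}{18}\right) + 117\right) = 1445 \left(- \frac{415}{18} + 117\right) = 1445 \cdot \frac{1691}{18} = \frac{2443495}{18}$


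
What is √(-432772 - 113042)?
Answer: 3*I*√60646 ≈ 738.79*I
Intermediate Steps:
√(-432772 - 113042) = √(-545814) = 3*I*√60646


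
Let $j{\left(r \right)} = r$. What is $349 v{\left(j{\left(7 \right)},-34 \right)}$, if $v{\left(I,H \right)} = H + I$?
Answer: $-9423$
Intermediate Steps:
$349 v{\left(j{\left(7 \right)},-34 \right)} = 349 \left(-34 + 7\right) = 349 \left(-27\right) = -9423$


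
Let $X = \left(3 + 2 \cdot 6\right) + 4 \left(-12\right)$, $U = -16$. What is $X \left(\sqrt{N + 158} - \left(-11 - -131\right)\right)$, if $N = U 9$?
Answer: $3960 - 33 \sqrt{14} \approx 3836.5$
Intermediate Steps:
$N = -144$ ($N = \left(-16\right) 9 = -144$)
$X = -33$ ($X = \left(3 + 12\right) - 48 = 15 - 48 = -33$)
$X \left(\sqrt{N + 158} - \left(-11 - -131\right)\right) = - 33 \left(\sqrt{-144 + 158} - \left(-11 - -131\right)\right) = - 33 \left(\sqrt{14} - \left(-11 + 131\right)\right) = - 33 \left(\sqrt{14} - 120\right) = - 33 \left(-120 + \sqrt{14}\right) = 3960 - 33 \sqrt{14}$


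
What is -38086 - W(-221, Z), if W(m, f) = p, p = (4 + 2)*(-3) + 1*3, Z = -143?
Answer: -38071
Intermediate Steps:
p = -15 (p = 6*(-3) + 3 = -18 + 3 = -15)
W(m, f) = -15
-38086 - W(-221, Z) = -38086 - 1*(-15) = -38086 + 15 = -38071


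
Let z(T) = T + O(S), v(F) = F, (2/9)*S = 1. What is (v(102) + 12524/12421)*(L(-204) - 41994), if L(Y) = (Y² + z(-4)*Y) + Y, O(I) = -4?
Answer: 1343439300/12421 ≈ 1.0816e+5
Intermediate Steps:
S = 9/2 (S = (9/2)*1 = 9/2 ≈ 4.5000)
z(T) = -4 + T (z(T) = T - 4 = -4 + T)
L(Y) = Y² - 7*Y (L(Y) = (Y² + (-4 - 4)*Y) + Y = (Y² - 8*Y) + Y = Y² - 7*Y)
(v(102) + 12524/12421)*(L(-204) - 41994) = (102 + 12524/12421)*(-204*(-7 - 204) - 41994) = (102 + 12524*(1/12421))*(-204*(-211) - 41994) = (102 + 12524/12421)*(43044 - 41994) = (1279466/12421)*1050 = 1343439300/12421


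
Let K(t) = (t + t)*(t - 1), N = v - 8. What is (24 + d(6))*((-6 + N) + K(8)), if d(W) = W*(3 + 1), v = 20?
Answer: 5664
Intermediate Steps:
N = 12 (N = 20 - 8 = 12)
K(t) = 2*t*(-1 + t) (K(t) = (2*t)*(-1 + t) = 2*t*(-1 + t))
d(W) = 4*W (d(W) = W*4 = 4*W)
(24 + d(6))*((-6 + N) + K(8)) = (24 + 4*6)*((-6 + 12) + 2*8*(-1 + 8)) = (24 + 24)*(6 + 2*8*7) = 48*(6 + 112) = 48*118 = 5664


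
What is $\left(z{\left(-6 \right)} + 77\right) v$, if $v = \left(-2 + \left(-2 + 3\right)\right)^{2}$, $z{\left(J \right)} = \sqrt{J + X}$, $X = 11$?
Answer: $77 + \sqrt{5} \approx 79.236$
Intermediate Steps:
$z{\left(J \right)} = \sqrt{11 + J}$ ($z{\left(J \right)} = \sqrt{J + 11} = \sqrt{11 + J}$)
$v = 1$ ($v = \left(-2 + 1\right)^{2} = \left(-1\right)^{2} = 1$)
$\left(z{\left(-6 \right)} + 77\right) v = \left(\sqrt{11 - 6} + 77\right) 1 = \left(\sqrt{5} + 77\right) 1 = \left(77 + \sqrt{5}\right) 1 = 77 + \sqrt{5}$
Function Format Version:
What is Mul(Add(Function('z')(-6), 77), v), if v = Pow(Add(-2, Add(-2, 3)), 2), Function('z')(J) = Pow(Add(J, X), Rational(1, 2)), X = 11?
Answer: Add(77, Pow(5, Rational(1, 2))) ≈ 79.236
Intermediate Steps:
Function('z')(J) = Pow(Add(11, J), Rational(1, 2)) (Function('z')(J) = Pow(Add(J, 11), Rational(1, 2)) = Pow(Add(11, J), Rational(1, 2)))
v = 1 (v = Pow(Add(-2, 1), 2) = Pow(-1, 2) = 1)
Mul(Add(Function('z')(-6), 77), v) = Mul(Add(Pow(Add(11, -6), Rational(1, 2)), 77), 1) = Mul(Add(Pow(5, Rational(1, 2)), 77), 1) = Mul(Add(77, Pow(5, Rational(1, 2))), 1) = Add(77, Pow(5, Rational(1, 2)))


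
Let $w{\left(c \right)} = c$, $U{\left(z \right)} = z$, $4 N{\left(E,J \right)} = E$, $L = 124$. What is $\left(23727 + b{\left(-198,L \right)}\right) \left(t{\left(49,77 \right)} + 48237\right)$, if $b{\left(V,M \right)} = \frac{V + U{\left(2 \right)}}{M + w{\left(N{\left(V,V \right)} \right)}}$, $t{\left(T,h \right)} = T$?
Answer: $\frac{170687678266}{149} \approx 1.1456 \cdot 10^{9}$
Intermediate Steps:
$N{\left(E,J \right)} = \frac{E}{4}$
$b{\left(V,M \right)} = \frac{2 + V}{M + \frac{V}{4}}$ ($b{\left(V,M \right)} = \frac{V + 2}{M + \frac{V}{4}} = \frac{2 + V}{M + \frac{V}{4}}$)
$\left(23727 + b{\left(-198,L \right)}\right) \left(t{\left(49,77 \right)} + 48237\right) = \left(23727 + \frac{4 \left(2 - 198\right)}{-198 + 4 \cdot 124}\right) \left(49 + 48237\right) = \left(23727 + 4 \frac{1}{-198 + 496} \left(-196\right)\right) 48286 = \left(23727 + 4 \cdot \frac{1}{298} \left(-196\right)\right) 48286 = \left(23727 - \frac{392}{149}\right) 48286 = \frac{3534931}{149} \cdot 48286 = \frac{170687678266}{149}$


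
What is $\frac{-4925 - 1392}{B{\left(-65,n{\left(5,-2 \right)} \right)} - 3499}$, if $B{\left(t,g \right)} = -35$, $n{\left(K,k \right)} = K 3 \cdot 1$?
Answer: $\frac{6317}{3534} \approx 1.7875$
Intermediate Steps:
$n{\left(K,k \right)} = 3 K$ ($n{\left(K,k \right)} = 3 K 1 = 3 K$)
$\frac{-4925 - 1392}{B{\left(-65,n{\left(5,-2 \right)} \right)} - 3499} = \frac{-4925 - 1392}{-35 - 3499} = - \frac{6317}{-3534} = \left(-6317\right) \left(- \frac{1}{3534}\right) = \frac{6317}{3534}$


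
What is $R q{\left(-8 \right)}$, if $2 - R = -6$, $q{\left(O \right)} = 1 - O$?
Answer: $72$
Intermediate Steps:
$R = 8$ ($R = 2 - -6 = 2 + 6 = 8$)
$R q{\left(-8 \right)} = 8 \left(1 - -8\right) = 8 \left(1 + 8\right) = 8 \cdot 9 = 72$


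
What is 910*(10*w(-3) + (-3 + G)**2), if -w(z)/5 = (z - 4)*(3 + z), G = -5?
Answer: 58240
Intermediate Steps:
w(z) = -5*(-4 + z)*(3 + z) (w(z) = -5*(z - 4)*(3 + z) = -5*(-4 + z)*(3 + z))
910*(10*w(-3) + (-3 + G)**2) = 910*(10*(60 - 5*(-3)**2 + 5*(-3)) + (-3 - 5)**2) = 910*(10*(60 - 5*9 - 15) + (-8)**2) = 910*(10*(60 - 45 - 15) + 64) = 910*(10*0 + 64) = 910*(0 + 64) = 910*64 = 58240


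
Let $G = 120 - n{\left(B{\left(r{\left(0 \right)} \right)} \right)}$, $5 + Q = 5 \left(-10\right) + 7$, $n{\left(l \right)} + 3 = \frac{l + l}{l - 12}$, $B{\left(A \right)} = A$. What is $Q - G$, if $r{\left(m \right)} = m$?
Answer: $-171$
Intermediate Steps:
$n{\left(l \right)} = -3 + \frac{2 l}{-12 + l}$ ($n{\left(l \right)} = -3 + \frac{l + l}{l - 12} = -3 + \frac{2 l}{-12 + l}$)
$Q = -48$ ($Q = -5 + \left(5 \left(-10\right) + 7\right) = -5 + \left(-50 + 7\right) = -5 - 43 = -48$)
$G = 123$ ($G = 120 - \frac{36 - 0}{-12 + 0} = 120 - \frac{36 + 0}{-12} = 120 - \left(- \frac{1}{12}\right) 36 = 120 - -3 = 120 + 3 = 123$)
$Q - G = -48 - 123 = -171$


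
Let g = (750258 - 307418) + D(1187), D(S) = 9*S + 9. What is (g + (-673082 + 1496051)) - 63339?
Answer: 1213162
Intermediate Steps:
D(S) = 9 + 9*S
g = 453532 (g = (750258 - 307418) + (9 + 9*1187) = 442840 + (9 + 10683) = 442840 + 10692 = 453532)
(g + (-673082 + 1496051)) - 63339 = (453532 + (-673082 + 1496051)) - 63339 = (453532 + 822969) - 63339 = 1276501 - 63339 = 1213162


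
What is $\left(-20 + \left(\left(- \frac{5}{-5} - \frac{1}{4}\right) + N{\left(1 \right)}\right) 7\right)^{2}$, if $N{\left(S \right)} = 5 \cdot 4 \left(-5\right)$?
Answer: $\frac{8173881}{16} \approx 5.1087 \cdot 10^{5}$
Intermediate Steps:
$N{\left(S \right)} = -100$ ($N{\left(S \right)} = 20 \left(-5\right) = -100$)
$\left(-20 + \left(\left(- \frac{5}{-5} - \frac{1}{4}\right) + N{\left(1 \right)}\right) 7\right)^{2} = \left(-20 + \left(\left(- \frac{5}{-5} - \frac{1}{4}\right) - 100\right) 7\right)^{2} = \left(-20 + \left(\left(\left(-5\right) \left(- \frac{1}{5}\right) - \frac{1}{4}\right) - 100\right) 7\right)^{2} = \left(-20 + \left(\left(1 - \frac{1}{4}\right) - 100\right) 7\right)^{2} = \left(-20 + \left(\frac{3}{4} - 100\right) 7\right)^{2} = \left(-20 - \frac{2779}{4}\right)^{2} = \left(- \frac{2859}{4}\right)^{2} = \frac{8173881}{16}$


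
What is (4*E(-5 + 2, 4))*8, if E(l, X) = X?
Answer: 128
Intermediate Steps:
(4*E(-5 + 2, 4))*8 = (4*4)*8 = 16*8 = 128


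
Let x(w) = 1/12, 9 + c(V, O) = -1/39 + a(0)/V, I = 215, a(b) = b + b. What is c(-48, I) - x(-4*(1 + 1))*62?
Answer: -369/26 ≈ -14.192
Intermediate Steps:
a(b) = 2*b
c(V, O) = -352/39 (c(V, O) = -9 + (-1/39 + (2*0)/V) = -9 + (-1*1/39 + 0/V) = -9 + (-1/39 + 0) = -9 - 1/39 = -352/39)
x(w) = 1/12
c(-48, I) - x(-4*(1 + 1))*62 = -352/39 - 62/12 = -352/39 - 1*31/6 = -352/39 - 31/6 = -369/26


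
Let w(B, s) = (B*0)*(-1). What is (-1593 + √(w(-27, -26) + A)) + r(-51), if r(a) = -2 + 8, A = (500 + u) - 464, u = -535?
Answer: -1587 + I*√499 ≈ -1587.0 + 22.338*I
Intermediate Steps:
w(B, s) = 0 (w(B, s) = 0*(-1) = 0)
A = -499 (A = (500 - 535) - 464 = -35 - 464 = -499)
r(a) = 6
(-1593 + √(w(-27, -26) + A)) + r(-51) = (-1593 + √(0 - 499)) + 6 = (-1593 + √(-499)) + 6 = (-1593 + I*√499) + 6 = -1587 + I*√499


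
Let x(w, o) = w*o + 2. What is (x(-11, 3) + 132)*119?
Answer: 12019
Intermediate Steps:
x(w, o) = 2 + o*w (x(w, o) = o*w + 2 = 2 + o*w)
(x(-11, 3) + 132)*119 = ((2 + 3*(-11)) + 132)*119 = ((2 - 33) + 132)*119 = (-31 + 132)*119 = 101*119 = 12019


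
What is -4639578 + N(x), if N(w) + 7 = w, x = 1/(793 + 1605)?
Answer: -11125724829/2398 ≈ -4.6396e+6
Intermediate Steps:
x = 1/2398 ≈ 0.00041701
N(w) = -7 + w
-4639578 + N(x) = -4639578 + (-7 + 1/2398) = -4639578 - 16785/2398 = -11125724829/2398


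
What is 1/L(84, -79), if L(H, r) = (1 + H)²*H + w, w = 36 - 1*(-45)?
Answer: 1/606981 ≈ 1.6475e-6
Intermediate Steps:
w = 81 (w = 36 + 45 = 81)
L(H, r) = 81 + H*(1 + H)² (L(H, r) = (1 + H)²*H + 81 = H*(1 + H)² + 81 = 81 + H*(1 + H)²)
1/L(84, -79) = 1/(81 + 84*(1 + 84)²) = 1/(81 + 84*85²) = 1/(81 + 84*7225) = 1/(81 + 606900) = 1/606981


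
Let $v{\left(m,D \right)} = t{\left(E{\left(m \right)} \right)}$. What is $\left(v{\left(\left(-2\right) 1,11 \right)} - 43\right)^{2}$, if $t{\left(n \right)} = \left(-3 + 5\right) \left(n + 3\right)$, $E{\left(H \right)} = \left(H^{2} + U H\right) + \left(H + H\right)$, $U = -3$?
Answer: $625$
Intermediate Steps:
$E{\left(H \right)} = H^{2} - H$ ($E{\left(H \right)} = \left(H^{2} - 3 H\right) + \left(H + H\right) = \left(H^{2} - 3 H\right) + 2 H = H^{2} - H$)
$t{\left(n \right)} = 6 + 2 n$ ($t{\left(n \right)} = 2 \left(3 + n\right) = 6 + 2 n$)
$v{\left(m,D \right)} = 6 + 2 m \left(-1 + m\right)$
$\left(v{\left(\left(-2\right) 1,11 \right)} - 43\right)^{2} = \left(\left(6 + 2 \left(\left(-2\right) 1\right) \left(-1 - 2\right)\right) - 43\right)^{2} = \left(\left(6 + 2 \left(-2\right) \left(-1 - 2\right)\right) - 43\right)^{2} = \left(\left(6 + 2 \left(-2\right) \left(-3\right)\right) - 43\right)^{2} = \left(\left(6 + 12\right) - 43\right)^{2} = \left(18 - 43\right)^{2} = \left(-25\right)^{2} = 625$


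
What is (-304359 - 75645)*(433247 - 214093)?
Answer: -83279396616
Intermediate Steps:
(-304359 - 75645)*(433247 - 214093) = -380004*219154 = -83279396616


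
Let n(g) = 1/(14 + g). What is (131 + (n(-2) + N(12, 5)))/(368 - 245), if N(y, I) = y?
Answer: 1717/1476 ≈ 1.1633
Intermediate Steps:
(131 + (n(-2) + N(12, 5)))/(368 - 245) = (131 + (1/(14 - 2) + 12))/(368 - 245) = (131 + (1/12 + 12))/123 = (131 + (1/12 + 12))*(1/123) = (131 + 145/12)*(1/123) = (1717/12)*(1/123) = 1717/1476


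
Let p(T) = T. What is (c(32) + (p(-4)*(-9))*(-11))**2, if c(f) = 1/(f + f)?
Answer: 642267649/4096 ≈ 1.5680e+5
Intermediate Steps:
c(f) = 1/(2*f)
(c(32) + (p(-4)*(-9))*(-11))**2 = ((1/2)/32 - 4*(-9)*(-11))**2 = ((1/2)*(1/32) + 36*(-11))**2 = (1/64 - 396)**2 = (-25343/64)**2 = 642267649/4096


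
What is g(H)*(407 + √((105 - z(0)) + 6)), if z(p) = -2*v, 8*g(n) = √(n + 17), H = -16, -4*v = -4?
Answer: 407/8 + √113/8 ≈ 52.204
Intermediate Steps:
v = 1 (v = -¼*(-4) = 1)
g(n) = √(17 + n)/8 (g(n) = √(n + 17)/8 = √(17 + n)/8)
z(p) = -2 (z(p) = -2*1 = -2)
g(H)*(407 + √((105 - z(0)) + 6)) = (√(17 - 16)/8)*(407 + √((105 - 1*(-2)) + 6)) = (√1/8)*(407 + √((105 + 2) + 6)) = ((⅛)*1)*(407 + √(107 + 6)) = (407 + √113)/8 = 407/8 + √113/8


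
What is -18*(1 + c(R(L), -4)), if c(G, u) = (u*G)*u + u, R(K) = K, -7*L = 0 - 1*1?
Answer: 90/7 ≈ 12.857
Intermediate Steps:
L = 1/7 (L = -(0 - 1*1)/7 = -(0 - 1)/7 = -1/7*(-1) = 1/7 ≈ 0.14286)
c(G, u) = u + G*u**2 (c(G, u) = (G*u)*u + u = G*u**2 + u = u + G*u**2)
-18*(1 + c(R(L), -4)) = -18*(1 - 4*(1 + (1/7)*(-4))) = -18*(1 - 4*(1 - 4/7)) = -18*(1 - 4*3/7) = -18*(1 - 12/7) = -18*(-5/7) = 90/7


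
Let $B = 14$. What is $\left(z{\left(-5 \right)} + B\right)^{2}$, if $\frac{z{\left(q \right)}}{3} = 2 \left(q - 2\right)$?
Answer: $784$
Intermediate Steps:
$z{\left(q \right)} = -12 + 6 q$ ($z{\left(q \right)} = 3 \cdot 2 \left(q - 2\right) = 3 \cdot 2 \left(-2 + q\right) = 3 \left(-4 + 2 q\right) = -12 + 6 q$)
$\left(z{\left(-5 \right)} + B\right)^{2} = \left(\left(-12 + 6 \left(-5\right)\right) + 14\right)^{2} = \left(\left(-12 - 30\right) + 14\right)^{2} = \left(-42 + 14\right)^{2} = \left(-28\right)^{2} = 784$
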